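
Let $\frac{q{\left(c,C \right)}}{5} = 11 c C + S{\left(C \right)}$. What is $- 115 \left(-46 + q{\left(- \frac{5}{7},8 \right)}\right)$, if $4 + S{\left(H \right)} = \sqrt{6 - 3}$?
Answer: $\frac{306130}{7} - 575 \sqrt{3} \approx 42737.0$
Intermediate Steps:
$S{\left(H \right)} = -4 + \sqrt{3}$ ($S{\left(H \right)} = -4 + \sqrt{6 - 3} = -4 + \sqrt{3}$)
$q{\left(c,C \right)} = -20 + 5 \sqrt{3} + 55 C c$ ($q{\left(c,C \right)} = 5 \left(11 c C - \left(4 - \sqrt{3}\right)\right) = 5 \left(11 C c - \left(4 - \sqrt{3}\right)\right) = 5 \left(-4 + \sqrt{3} + 11 C c\right) = -20 + 5 \sqrt{3} + 55 C c$)
$- 115 \left(-46 + q{\left(- \frac{5}{7},8 \right)}\right) = - 115 \left(-46 + \left(-20 + 5 \sqrt{3} + 55 \cdot 8 \left(- \frac{5}{7}\right)\right)\right) = - 115 \left(-46 - \left(\frac{2340}{7} - 5 \sqrt{3}\right)\right) = - 115 \left(- \frac{2662}{7} + 5 \sqrt{3}\right) = \frac{306130}{7} - 575 \sqrt{3}$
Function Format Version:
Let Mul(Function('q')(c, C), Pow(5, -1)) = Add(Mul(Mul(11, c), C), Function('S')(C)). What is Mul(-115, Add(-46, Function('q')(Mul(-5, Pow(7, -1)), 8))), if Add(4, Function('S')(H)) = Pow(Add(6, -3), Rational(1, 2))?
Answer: Add(Rational(306130, 7), Mul(-575, Pow(3, Rational(1, 2)))) ≈ 42737.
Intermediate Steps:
Function('S')(H) = Add(-4, Pow(3, Rational(1, 2))) (Function('S')(H) = Add(-4, Pow(Add(6, -3), Rational(1, 2))) = Add(-4, Pow(3, Rational(1, 2))))
Function('q')(c, C) = Add(-20, Mul(5, Pow(3, Rational(1, 2))), Mul(55, C, c)) (Function('q')(c, C) = Mul(5, Add(Mul(Mul(11, c), C), Add(-4, Pow(3, Rational(1, 2))))) = Mul(5, Add(Mul(11, C, c), Add(-4, Pow(3, Rational(1, 2))))) = Mul(5, Add(-4, Pow(3, Rational(1, 2)), Mul(11, C, c))) = Add(-20, Mul(5, Pow(3, Rational(1, 2))), Mul(55, C, c)))
Mul(-115, Add(-46, Function('q')(Mul(-5, Pow(7, -1)), 8))) = Mul(-115, Add(-46, Add(-20, Mul(5, Pow(3, Rational(1, 2))), Mul(55, 8, Mul(-5, Pow(7, -1)))))) = Mul(-115, Add(-46, Add(-20, Mul(5, Pow(3, Rational(1, 2))), Mul(55, 8, Mul(-5, Rational(1, 7)))))) = Mul(-115, Add(-46, Add(-20, Mul(5, Pow(3, Rational(1, 2))), Mul(55, 8, Rational(-5, 7))))) = Mul(-115, Add(-46, Add(-20, Mul(5, Pow(3, Rational(1, 2))), Rational(-2200, 7)))) = Mul(-115, Add(-46, Add(Rational(-2340, 7), Mul(5, Pow(3, Rational(1, 2)))))) = Mul(-115, Add(Rational(-2662, 7), Mul(5, Pow(3, Rational(1, 2))))) = Add(Rational(306130, 7), Mul(-575, Pow(3, Rational(1, 2))))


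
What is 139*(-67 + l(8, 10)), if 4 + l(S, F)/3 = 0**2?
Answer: -10981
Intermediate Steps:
l(S, F) = -12 (l(S, F) = -12 + 3*0**2 = -12 + 3*0 = -12 + 0 = -12)
139*(-67 + l(8, 10)) = 139*(-67 - 12) = 139*(-79) = -10981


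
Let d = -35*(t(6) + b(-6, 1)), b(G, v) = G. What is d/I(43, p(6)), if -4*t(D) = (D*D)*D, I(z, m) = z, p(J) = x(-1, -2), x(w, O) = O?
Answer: 2100/43 ≈ 48.837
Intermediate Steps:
p(J) = -2
t(D) = -D³/4 (t(D) = -D*D*D/4 = -D²*D/4 = -D³/4)
d = 2100 (d = -35*(-¼*6³ - 6) = -35*(-¼*216 - 6) = -35*(-54 - 6) = -35*(-60) = 2100)
d/I(43, p(6)) = 2100/43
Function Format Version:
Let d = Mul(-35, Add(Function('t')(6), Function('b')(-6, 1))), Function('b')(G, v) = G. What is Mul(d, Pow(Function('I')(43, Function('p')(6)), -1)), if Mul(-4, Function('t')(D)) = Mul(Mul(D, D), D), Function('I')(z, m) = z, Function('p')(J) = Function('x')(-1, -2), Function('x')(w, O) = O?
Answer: Rational(2100, 43) ≈ 48.837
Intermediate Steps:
Function('p')(J) = -2
Function('t')(D) = Mul(Rational(-1, 4), Pow(D, 3)) (Function('t')(D) = Mul(Rational(-1, 4), Mul(Mul(D, D), D)) = Mul(Rational(-1, 4), Mul(Pow(D, 2), D)) = Mul(Rational(-1, 4), Pow(D, 3)))
d = 2100 (d = Mul(-35, Add(Mul(Rational(-1, 4), Pow(6, 3)), -6)) = Mul(-35, Add(Mul(Rational(-1, 4), 216), -6)) = Mul(-35, Add(-54, -6)) = Mul(-35, -60) = 2100)
Mul(d, Pow(Function('I')(43, Function('p')(6)), -1)) = Mul(2100, Pow(43, -1)) = Mul(2100, Rational(1, 43)) = Rational(2100, 43)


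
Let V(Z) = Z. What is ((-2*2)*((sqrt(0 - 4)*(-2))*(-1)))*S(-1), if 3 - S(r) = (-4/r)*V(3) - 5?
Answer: 64*I ≈ 64.0*I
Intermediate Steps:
S(r) = 8 + 12/r (S(r) = 3 - (-4/r*3 - 5) = 3 - (-12/r - 5) = 3 - (-5 - 12/r) = 3 + (5 + 12/r) = 8 + 12/r)
((-2*2)*((sqrt(0 - 4)*(-2))*(-1)))*S(-1) = ((-2*2)*((sqrt(0 - 4)*(-2))*(-1)))*(8 + 12/(-1)) = (-4*sqrt(-4)*(-2)*(-1))*(8 + 12*(-1)) = (-4*(2*I)*(-2)*(-1))*(8 - 12) = -4*(-4*I)*(-1)*(-4) = -16*I*(-4) = 64*I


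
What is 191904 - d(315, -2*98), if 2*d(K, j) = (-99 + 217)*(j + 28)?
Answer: 201816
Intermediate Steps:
d(K, j) = 1652 + 59*j (d(K, j) = ((-99 + 217)*(j + 28))/2 = (118*(28 + j))/2 = (3304 + 118*j)/2 = 1652 + 59*j)
191904 - d(315, -2*98) = 191904 - (1652 + 59*(-2*98)) = 191904 - (1652 + 59*(-196)) = 191904 - (1652 - 11564) = 191904 - 1*(-9912) = 191904 + 9912 = 201816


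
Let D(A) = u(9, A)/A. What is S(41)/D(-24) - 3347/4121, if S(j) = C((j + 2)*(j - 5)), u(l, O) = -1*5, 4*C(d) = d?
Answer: 38259113/20605 ≈ 1856.8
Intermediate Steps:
C(d) = d/4
u(l, O) = -5
S(j) = (-5 + j)*(2 + j)/4 (S(j) = ((j + 2)*(j - 5))/4 = ((2 + j)*(-5 + j))/4 = ((-5 + j)*(2 + j))/4 = (-5 + j)*(2 + j)/4)
D(A) = -5/A
S(41)/D(-24) - 3347/4121 = (-5/2 - 3/4*41 + (1/4)*41**2)/((-5/(-24))) - 3347/4121 = (-5/2 - 123/4 + (1/4)*1681)/((-5*(-1/24))) - 3347*1/4121 = (-5/2 - 123/4 + 1681/4)/(5/24) - 3347/4121 = 387*(24/5) - 3347/4121 = 9288/5 - 3347/4121 = 38259113/20605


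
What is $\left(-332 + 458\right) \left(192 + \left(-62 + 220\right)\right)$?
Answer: $44100$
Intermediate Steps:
$\left(-332 + 458\right) \left(192 + \left(-62 + 220\right)\right) = 126 \left(192 + 158\right) = 126 \cdot 350 = 44100$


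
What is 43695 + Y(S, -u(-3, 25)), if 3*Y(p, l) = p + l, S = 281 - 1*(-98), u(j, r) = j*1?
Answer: 131467/3 ≈ 43822.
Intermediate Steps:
u(j, r) = j
S = 379 (S = 281 + 98 = 379)
Y(p, l) = l/3 + p/3 (Y(p, l) = (p + l)/3 = (l + p)/3 = l/3 + p/3)
43695 + Y(S, -u(-3, 25)) = 43695 + ((-1*(-3))/3 + (⅓)*379) = 43695 + ((⅓)*3 + 379/3) = 43695 + (1 + 379/3) = 43695 + 382/3 = 131467/3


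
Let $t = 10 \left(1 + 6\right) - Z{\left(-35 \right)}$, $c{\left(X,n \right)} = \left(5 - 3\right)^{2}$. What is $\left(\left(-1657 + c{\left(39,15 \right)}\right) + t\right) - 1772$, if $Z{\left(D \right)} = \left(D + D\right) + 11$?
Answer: $-3296$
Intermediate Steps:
$c{\left(X,n \right)} = 4$ ($c{\left(X,n \right)} = 2^{2} = 4$)
$Z{\left(D \right)} = 11 + 2 D$ ($Z{\left(D \right)} = 2 D + 11 = 11 + 2 D$)
$t = 129$ ($t = 10 \left(1 + 6\right) - \left(11 + 2 \left(-35\right)\right) = 10 \cdot 7 - \left(11 - 70\right) = 70 - -59 = 70 + 59 = 129$)
$\left(\left(-1657 + c{\left(39,15 \right)}\right) + t\right) - 1772 = \left(\left(-1657 + 4\right) + 129\right) - 1772 = \left(-1653 + 129\right) - 1772 = -1524 - 1772 = -3296$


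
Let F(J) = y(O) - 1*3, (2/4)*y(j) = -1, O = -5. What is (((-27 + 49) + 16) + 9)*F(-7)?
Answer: -235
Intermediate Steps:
y(j) = -2 (y(j) = 2*(-1) = -2)
F(J) = -5 (F(J) = -2 - 1*3 = -2 - 3 = -5)
(((-27 + 49) + 16) + 9)*F(-7) = (((-27 + 49) + 16) + 9)*(-5) = ((22 + 16) + 9)*(-5) = (38 + 9)*(-5) = 47*(-5) = -235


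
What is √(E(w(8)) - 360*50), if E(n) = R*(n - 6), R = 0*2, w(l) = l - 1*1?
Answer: 60*I*√5 ≈ 134.16*I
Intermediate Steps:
w(l) = -1 + l (w(l) = l - 1 = -1 + l)
R = 0
E(n) = 0 (E(n) = 0*(n - 6) = 0*(-6 + n) = 0)
√(E(w(8)) - 360*50) = √(0 - 360*50) = √(0 - 18000) = √(-18000) = 60*I*√5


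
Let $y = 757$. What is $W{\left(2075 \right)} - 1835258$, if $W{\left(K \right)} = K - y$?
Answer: $-1833940$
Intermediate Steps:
$W{\left(K \right)} = -757 + K$ ($W{\left(K \right)} = K - 757 = -757 + K$)
$W{\left(2075 \right)} - 1835258 = \left(-757 + 2075\right) - 1835258 = 1318 - 1835258 = -1833940$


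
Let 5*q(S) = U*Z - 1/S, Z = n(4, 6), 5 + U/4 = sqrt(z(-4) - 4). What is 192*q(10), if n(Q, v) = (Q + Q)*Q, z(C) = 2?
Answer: -614496/25 + 24576*I*sqrt(2)/5 ≈ -24580.0 + 6951.1*I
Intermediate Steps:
n(Q, v) = 2*Q**2 (n(Q, v) = (2*Q)*Q = 2*Q**2)
U = -20 + 4*I*sqrt(2) (U = -20 + 4*sqrt(2 - 4) = -20 + 4*sqrt(-2) = -20 + 4*(I*sqrt(2)) = -20 + 4*I*sqrt(2) ≈ -20.0 + 5.6569*I)
Z = 32 (Z = 2*4**2 = 2*16 = 32)
q(S) = -128 - 1/(5*S) + 128*I*sqrt(2)/5 (q(S) = ((-20 + 4*I*sqrt(2))*32 - 1/S)/5 = ((-640 + 128*I*sqrt(2)) - 1/S)/5 = (-640 - 1/S + 128*I*sqrt(2))/5 = -128 - 1/(5*S) + 128*I*sqrt(2)/5)
192*q(10) = 192*(-128 - 1/5/10 + 128*I*sqrt(2)/5) = 192*(-128 - 1/5*1/10 + 128*I*sqrt(2)/5) = 192*(-128 - 1/50 + 128*I*sqrt(2)/5) = 192*(-6401/50 + 128*I*sqrt(2)/5) = -614496/25 + 24576*I*sqrt(2)/5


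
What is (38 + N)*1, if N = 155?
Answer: 193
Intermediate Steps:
(38 + N)*1 = (38 + 155)*1 = 193*1 = 193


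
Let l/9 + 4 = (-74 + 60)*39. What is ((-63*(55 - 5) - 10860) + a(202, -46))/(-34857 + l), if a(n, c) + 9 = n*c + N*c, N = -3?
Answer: 23173/39807 ≈ 0.58213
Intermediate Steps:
l = -4950 (l = -36 + 9*((-74 + 60)*39) = -36 + 9*(-14*39) = -36 + 9*(-546) = -36 - 4914 = -4950)
a(n, c) = -9 - 3*c + c*n (a(n, c) = -9 + (n*c - 3*c) = -9 + (c*n - 3*c) = -9 + (-3*c + c*n) = -9 - 3*c + c*n)
((-63*(55 - 5) - 10860) + a(202, -46))/(-34857 + l) = ((-63*(55 - 5) - 10860) + (-9 - 3*(-46) - 46*202))/(-34857 - 4950) = ((-63*50 - 10860) + (-9 + 138 - 9292))/(-39807) = ((-3150 - 10860) - 9163)*(-1/39807) = (-14010 - 9163)*(-1/39807) = -23173*(-1/39807) = 23173/39807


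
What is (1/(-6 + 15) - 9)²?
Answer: 6400/81 ≈ 79.012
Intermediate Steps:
(1/(-6 + 15) - 9)² = (1/9 - 9)² = (⅑ - 9)² = (-80/9)² = 6400/81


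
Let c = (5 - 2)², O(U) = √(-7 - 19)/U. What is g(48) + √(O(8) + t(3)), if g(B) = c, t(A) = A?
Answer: 9 + √(48 + 2*I*√26)/4 ≈ 10.742 + 0.18298*I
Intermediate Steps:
O(U) = I*√26/U (O(U) = √(-26)/U = (I*√26)/U = I*√26/U)
c = 9 (c = 3² = 9)
g(B) = 9
g(48) + √(O(8) + t(3)) = 9 + √(I*√26/8 + 3) = 9 + √(3 + I*√26/8)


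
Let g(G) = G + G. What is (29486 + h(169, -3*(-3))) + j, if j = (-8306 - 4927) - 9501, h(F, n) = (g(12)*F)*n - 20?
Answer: 43236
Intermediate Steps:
g(G) = 2*G
h(F, n) = -20 + 24*F*n (h(F, n) = ((2*12)*F)*n - 20 = (24*F)*n - 20 = 24*F*n - 20 = -20 + 24*F*n)
j = -22734 (j = -13233 - 9501 = -22734)
(29486 + h(169, -3*(-3))) + j = (29486 + (-20 + 24*169*(-3*(-3)))) - 22734 = (29486 + (-20 + 24*169*9)) - 22734 = (29486 + (-20 + 36504)) - 22734 = (29486 + 36484) - 22734 = 65970 - 22734 = 43236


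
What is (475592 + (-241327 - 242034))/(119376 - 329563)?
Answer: 7769/210187 ≈ 0.036962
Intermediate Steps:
(475592 + (-241327 - 242034))/(119376 - 329563) = (475592 - 483361)/(-210187) = -7769*(-1/210187) = 7769/210187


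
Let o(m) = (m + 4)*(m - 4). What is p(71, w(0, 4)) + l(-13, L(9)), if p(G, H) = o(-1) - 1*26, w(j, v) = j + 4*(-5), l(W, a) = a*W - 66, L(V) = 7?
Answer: -198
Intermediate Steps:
l(W, a) = -66 + W*a (l(W, a) = W*a - 66 = -66 + W*a)
w(j, v) = -20 + j (w(j, v) = j - 20 = -20 + j)
o(m) = (-4 + m)*(4 + m) (o(m) = (4 + m)*(-4 + m) = (-4 + m)*(4 + m))
p(G, H) = -41 (p(G, H) = (-16 + (-1)**2) - 1*26 = (-16 + 1) - 26 = -15 - 26 = -41)
p(71, w(0, 4)) + l(-13, L(9)) = -41 + (-66 - 13*7) = -41 + (-66 - 91) = -41 - 157 = -198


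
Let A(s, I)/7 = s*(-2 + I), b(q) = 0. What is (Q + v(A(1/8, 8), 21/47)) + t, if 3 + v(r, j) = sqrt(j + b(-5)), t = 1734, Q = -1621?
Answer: 110 + sqrt(987)/47 ≈ 110.67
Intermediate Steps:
A(s, I) = 7*s*(-2 + I) (A(s, I) = 7*(s*(-2 + I)) = 7*s*(-2 + I))
v(r, j) = -3 + sqrt(j) (v(r, j) = -3 + sqrt(j + 0) = -3 + sqrt(j))
(Q + v(A(1/8, 8), 21/47)) + t = (-1621 + (-3 + sqrt(21/47))) + 1734 = (-1621 + (-3 + sqrt(987)/47)) + 1734 = (-1624 + sqrt(987)/47) + 1734 = 110 + sqrt(987)/47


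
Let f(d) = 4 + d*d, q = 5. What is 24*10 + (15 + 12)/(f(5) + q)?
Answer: 8187/34 ≈ 240.79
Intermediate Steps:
f(d) = 4 + d²
24*10 + (15 + 12)/(f(5) + q) = 24*10 + (15 + 12)/((4 + 5²) + 5) = 240 + 27/((4 + 25) + 5) = 240 + 27/(29 + 5) = 240 + 27/34 = 8187/34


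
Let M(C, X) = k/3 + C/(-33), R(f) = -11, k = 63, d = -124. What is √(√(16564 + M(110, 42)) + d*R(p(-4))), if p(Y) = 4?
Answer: √(12276 + 3*√149235)/3 ≈ 38.636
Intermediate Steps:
M(C, X) = 21 - C/33 (M(C, X) = 63/3 + C/(-33) = 63*(⅓) + C*(-1/33) = 21 - C/33)
√(√(16564 + M(110, 42)) + d*R(p(-4))) = √(√(16564 + (21 - 1/33*110)) - 124*(-11)) = √(√(16564 + (21 - 10/3)) + 1364) = √(√(16564 + 53/3) + 1364) = √(√(49745/3) + 1364) = √(√149235/3 + 1364) = √(1364 + √149235/3)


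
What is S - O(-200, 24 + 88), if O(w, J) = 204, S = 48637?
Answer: 48433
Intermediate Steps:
S - O(-200, 24 + 88) = 48637 - 1*204 = 48637 - 204 = 48433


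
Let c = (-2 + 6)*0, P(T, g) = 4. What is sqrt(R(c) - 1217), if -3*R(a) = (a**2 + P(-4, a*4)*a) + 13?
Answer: 4*I*sqrt(687)/3 ≈ 34.948*I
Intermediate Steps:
c = 0 (c = 4*0 = 0)
R(a) = -13/3 - 4*a/3 - a**2/3 (R(a) = -((a**2 + 4*a) + 13)/3 = -(13 + a**2 + 4*a)/3 = -13/3 - 4*a/3 - a**2/3)
sqrt(R(c) - 1217) = sqrt((-13/3 - 4/3*0 - 1/3*0**2) - 1217) = sqrt((-13/3 + 0 - 1/3*0) - 1217) = sqrt((-13/3 + 0 + 0) - 1217) = sqrt(-13/3 - 1217) = sqrt(-3664/3) = 4*I*sqrt(687)/3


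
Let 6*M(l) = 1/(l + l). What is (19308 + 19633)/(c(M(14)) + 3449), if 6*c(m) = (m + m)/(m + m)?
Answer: 233646/20695 ≈ 11.290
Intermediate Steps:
M(l) = 1/(12*l) (M(l) = 1/(6*(l + l)) = 1/(6*((2*l))) = (1/(2*l))/6 = 1/(12*l))
c(m) = 1/6 (c(m) = ((m + m)/(m + m))/6 = ((2*m)/((2*m)))/6 = ((2*m)*(1/(2*m)))/6 = (1/6)*1 = 1/6)
(19308 + 19633)/(c(M(14)) + 3449) = (19308 + 19633)/(1/6 + 3449) = 38941/(20695/6) = 38941*(6/20695) = 233646/20695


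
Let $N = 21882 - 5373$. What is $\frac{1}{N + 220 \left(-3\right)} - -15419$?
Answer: $\frac{244375732}{15849} \approx 15419.0$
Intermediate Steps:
$N = 16509$
$\frac{1}{N + 220 \left(-3\right)} - -15419 = \frac{1}{16509 + 220 \left(-3\right)} - -15419 = \frac{1}{16509 - 660} + 15419 = \frac{1}{15849} + 15419 = \frac{244375732}{15849}$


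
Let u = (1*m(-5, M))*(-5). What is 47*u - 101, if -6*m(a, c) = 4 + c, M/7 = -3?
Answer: -4601/6 ≈ -766.83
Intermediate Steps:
M = -21 (M = 7*(-3) = -21)
m(a, c) = -2/3 - c/6 (m(a, c) = -(4 + c)/6 = -2/3 - c/6)
u = -85/6 (u = (1*(-2/3 - 1/6*(-21)))*(-5) = (1*(-2/3 + 7/2))*(-5) = (1*(17/6))*(-5) = (17/6)*(-5) = -85/6 ≈ -14.167)
47*u - 101 = 47*(-85/6) - 101 = -3995/6 - 101 = -4601/6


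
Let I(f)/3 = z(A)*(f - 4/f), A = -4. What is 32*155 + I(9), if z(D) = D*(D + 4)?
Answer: 4960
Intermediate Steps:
z(D) = D*(4 + D)
I(f) = 0 (I(f) = 3*((-4*(4 - 4))*(f - 4/f)) = 3*((-4*0)*(f - 4/f)) = 3*(0*(f - 4/f)) = 3*0 = 0)
32*155 + I(9) = 32*155 + 0 = 4960 + 0 = 4960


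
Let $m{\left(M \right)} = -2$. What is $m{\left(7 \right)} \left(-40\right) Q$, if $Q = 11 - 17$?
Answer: $-480$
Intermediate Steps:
$Q = -6$
$m{\left(7 \right)} \left(-40\right) Q = \left(-2\right) \left(-40\right) \left(-6\right) = 80 \left(-6\right) = -480$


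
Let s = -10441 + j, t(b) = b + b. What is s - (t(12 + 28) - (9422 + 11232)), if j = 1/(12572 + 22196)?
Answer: 352304145/34768 ≈ 10133.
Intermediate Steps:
t(b) = 2*b
j = 1/34768 ≈ 2.8762e-5
s = -363012687/34768 (s = -10441 + 1/34768 = -363012687/34768 ≈ -10441.)
s - (t(12 + 28) - (9422 + 11232)) = -363012687/34768 - (2*(12 + 28) - (9422 + 11232)) = -363012687/34768 - (2*40 - 1*20654) = -363012687/34768 - (80 - 20654) = -363012687/34768 - 1*(-20574) = -363012687/34768 + 20574 = 352304145/34768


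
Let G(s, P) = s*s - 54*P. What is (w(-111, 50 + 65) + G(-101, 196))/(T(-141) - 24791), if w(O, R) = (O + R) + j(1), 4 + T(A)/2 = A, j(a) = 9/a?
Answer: 370/25081 ≈ 0.014752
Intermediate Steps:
T(A) = -8 + 2*A
w(O, R) = 9 + O + R (w(O, R) = (O + R) + 9/1 = (O + R) + 9*1 = (O + R) + 9 = 9 + O + R)
G(s, P) = s**2 - 54*P
(w(-111, 50 + 65) + G(-101, 196))/(T(-141) - 24791) = ((9 - 111 + (50 + 65)) + ((-101)**2 - 54*196))/((-8 + 2*(-141)) - 24791) = ((9 - 111 + 115) + (10201 - 10584))/((-8 - 282) - 24791) = (13 - 383)/(-290 - 24791) = -370/(-25081) = -370*(-1/25081) = 370/25081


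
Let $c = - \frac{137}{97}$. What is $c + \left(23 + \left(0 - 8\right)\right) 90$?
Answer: $\frac{130813}{97} \approx 1348.6$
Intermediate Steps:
$c = - \frac{137}{97}$ ($c = \left(-137\right) \frac{1}{97} = - \frac{137}{97} \approx -1.4124$)
$c + \left(23 + \left(0 - 8\right)\right) 90 = - \frac{137}{97} + \left(23 + \left(0 - 8\right)\right) 90 = - \frac{137}{97} + \left(23 - 8\right) 90 = - \frac{137}{97} + 15 \cdot 90 = - \frac{137}{97} + 1350 = \frac{130813}{97}$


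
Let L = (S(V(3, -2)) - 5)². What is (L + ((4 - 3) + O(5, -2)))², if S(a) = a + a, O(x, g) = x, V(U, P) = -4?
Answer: 30625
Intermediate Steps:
S(a) = 2*a
L = 169 (L = (2*(-4) - 5)² = (-8 - 5)² = (-13)² = 169)
(L + ((4 - 3) + O(5, -2)))² = (169 + ((4 - 3) + 5))² = (169 + (1 + 5))² = (169 + 6)² = 175² = 30625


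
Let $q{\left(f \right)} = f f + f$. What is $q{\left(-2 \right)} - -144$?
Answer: $146$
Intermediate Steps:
$q{\left(f \right)} = f + f^{2}$ ($q{\left(f \right)} = f^{2} + f = f + f^{2}$)
$q{\left(-2 \right)} - -144 = - 2 \left(1 - 2\right) - -144 = \left(-2\right) \left(-1\right) + 144 = 2 + 144 = 146$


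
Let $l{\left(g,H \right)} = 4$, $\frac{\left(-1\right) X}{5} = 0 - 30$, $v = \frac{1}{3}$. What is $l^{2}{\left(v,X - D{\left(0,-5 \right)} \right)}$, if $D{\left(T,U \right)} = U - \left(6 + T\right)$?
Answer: $16$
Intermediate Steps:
$v = \frac{1}{3} \approx 0.33333$
$D{\left(T,U \right)} = -6 + U - T$ ($D{\left(T,U \right)} = U - \left(6 + T\right) = -6 + U - T$)
$X = 150$ ($X = - 5 \left(0 - 30\right) = \left(-5\right) \left(-30\right) = 150$)
$l^{2}{\left(v,X - D{\left(0,-5 \right)} \right)} = 4^{2} = 16$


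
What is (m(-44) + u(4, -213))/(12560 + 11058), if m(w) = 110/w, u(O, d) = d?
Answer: -431/47236 ≈ -0.0091244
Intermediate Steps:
(m(-44) + u(4, -213))/(12560 + 11058) = (110/(-44) - 213)/(12560 + 11058) = (110*(-1/44) - 213)/23618 = (-5/2 - 213)*(1/23618) = -431/2*1/23618 = -431/47236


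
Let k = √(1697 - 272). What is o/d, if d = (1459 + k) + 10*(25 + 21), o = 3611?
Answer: 364711/193744 - 18055*√57/3681136 ≈ 1.8454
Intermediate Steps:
k = 5*√57 (k = √1425 = 5*√57 ≈ 37.749)
d = 1919 + 5*√57 (d = (1459 + 5*√57) + 10*(25 + 21) = (1459 + 5*√57) + 10*46 = (1459 + 5*√57) + 460 = 1919 + 5*√57 ≈ 1956.8)
o/d = 3611/(1919 + 5*√57)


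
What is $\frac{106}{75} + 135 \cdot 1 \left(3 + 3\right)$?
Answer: $\frac{60856}{75} \approx 811.41$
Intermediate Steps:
$\frac{106}{75} + 135 \cdot 1 \left(3 + 3\right) = 106 \cdot \frac{1}{75} + 135 \cdot 1 \cdot 6 = \frac{106}{75} + 135 \cdot 6 = \frac{106}{75} + 810 = \frac{60856}{75}$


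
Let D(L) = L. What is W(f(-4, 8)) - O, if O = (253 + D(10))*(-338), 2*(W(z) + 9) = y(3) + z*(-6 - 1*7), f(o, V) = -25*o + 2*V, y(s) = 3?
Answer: 176265/2 ≈ 88133.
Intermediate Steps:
W(z) = -15/2 - 13*z/2 (W(z) = -9 + (3 + z*(-6 - 1*7))/2 = -9 + (3 + z*(-6 - 7))/2 = -9 + (3 + z*(-13))/2 = -9 + (3 - 13*z)/2 = -9 + (3/2 - 13*z/2) = -15/2 - 13*z/2)
O = -88894 (O = (253 + 10)*(-338) = 263*(-338) = -88894)
W(f(-4, 8)) - O = (-15/2 - 13*(-25*(-4) + 2*8)/2) - 1*(-88894) = (-15/2 - 13*(100 + 16)/2) + 88894 = (-15/2 - 13/2*116) + 88894 = (-15/2 - 754) + 88894 = -1523/2 + 88894 = 176265/2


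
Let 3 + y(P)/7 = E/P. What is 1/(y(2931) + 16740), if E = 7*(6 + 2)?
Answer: 2931/49003781 ≈ 5.9812e-5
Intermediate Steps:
E = 56 (E = 7*8 = 56)
y(P) = -21 + 392/P (y(P) = -21 + 7*(56/P) = -21 + 392/P)
1/(y(2931) + 16740) = 1/((-21 + 392/2931) + 16740) = 1/(-61159/2931 + 16740) = 1/(49003781/2931) = 2931/49003781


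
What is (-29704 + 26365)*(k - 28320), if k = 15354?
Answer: 43293474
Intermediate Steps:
(-29704 + 26365)*(k - 28320) = (-29704 + 26365)*(15354 - 28320) = -3339*(-12966) = 43293474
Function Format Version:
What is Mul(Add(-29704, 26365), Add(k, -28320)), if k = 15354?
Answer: 43293474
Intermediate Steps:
Mul(Add(-29704, 26365), Add(k, -28320)) = Mul(Add(-29704, 26365), Add(15354, -28320)) = Mul(-3339, -12966) = 43293474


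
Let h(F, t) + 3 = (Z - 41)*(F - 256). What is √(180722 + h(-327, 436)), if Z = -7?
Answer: √208703 ≈ 456.84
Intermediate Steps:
h(F, t) = 12285 - 48*F (h(F, t) = -3 + (-7 - 41)*(F - 256) = -3 - 48*(-256 + F) = -3 + (12288 - 48*F) = 12285 - 48*F)
√(180722 + h(-327, 436)) = √(180722 + (12285 - 48*(-327))) = √(180722 + (12285 + 15696)) = √(180722 + 27981) = √208703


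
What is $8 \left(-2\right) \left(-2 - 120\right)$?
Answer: $1952$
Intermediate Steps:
$8 \left(-2\right) \left(-2 - 120\right) = \left(-16\right) \left(-122\right) = 1952$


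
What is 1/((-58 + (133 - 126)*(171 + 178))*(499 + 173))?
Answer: 1/1602720 ≈ 6.2394e-7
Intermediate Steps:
1/((-58 + (133 - 126)*(171 + 178))*(499 + 173)) = 1/((-58 + 7*349)*672) = 1/((-58 + 2443)*672) = 1/(2385*672) = 1/1602720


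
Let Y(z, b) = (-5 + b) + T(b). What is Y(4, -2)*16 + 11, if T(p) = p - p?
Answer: -101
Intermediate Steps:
T(p) = 0
Y(z, b) = -5 + b (Y(z, b) = (-5 + b) + 0 = -5 + b)
Y(4, -2)*16 + 11 = (-5 - 2)*16 + 11 = -7*16 + 11 = -112 + 11 = -101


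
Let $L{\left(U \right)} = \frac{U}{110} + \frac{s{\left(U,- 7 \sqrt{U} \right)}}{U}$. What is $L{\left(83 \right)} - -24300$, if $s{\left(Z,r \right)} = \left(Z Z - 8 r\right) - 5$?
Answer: $\frac{222623129}{9130} + \frac{56 \sqrt{83}}{83} \approx 24390.0$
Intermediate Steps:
$s{\left(Z,r \right)} = -5 + Z^{2} - 8 r$ ($s{\left(Z,r \right)} = \left(Z^{2} - 8 r\right) - 5 = -5 + Z^{2} - 8 r$)
$L{\left(U \right)} = \frac{U}{110} + \frac{-5 + U^{2} + 56 \sqrt{U}}{U}$ ($L{\left(U \right)} = \frac{U}{110} + \frac{-5 + U^{2} - 8 \left(- 7 \sqrt{U}\right)}{U} = U \frac{1}{110} + \frac{-5 + U^{2} + 56 \sqrt{U}}{U} = \frac{U}{110} + \frac{-5 + U^{2} + 56 \sqrt{U}}{U}$)
$L{\left(83 \right)} - -24300 = \left(- \frac{5}{83} + \frac{56}{\sqrt{83}} + \frac{111}{110} \cdot 83\right) - -24300 = \left(\left(-5\right) \frac{1}{83} + 56 \frac{\sqrt{83}}{83} + \frac{9213}{110}\right) + 24300 = \left(- \frac{5}{83} + \frac{56 \sqrt{83}}{83} + \frac{9213}{110}\right) + 24300 = \left(\frac{764129}{9130} + \frac{56 \sqrt{83}}{83}\right) + 24300 = \frac{222623129}{9130} + \frac{56 \sqrt{83}}{83}$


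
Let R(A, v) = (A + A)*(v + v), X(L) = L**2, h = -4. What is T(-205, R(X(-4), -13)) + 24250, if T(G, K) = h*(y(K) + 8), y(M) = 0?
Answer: 24218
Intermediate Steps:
R(A, v) = 4*A*v (R(A, v) = (2*A)*(2*v) = 4*A*v)
T(G, K) = -32 (T(G, K) = -4*(0 + 8) = -4*8 = -32)
T(-205, R(X(-4), -13)) + 24250 = -32 + 24250 = 24218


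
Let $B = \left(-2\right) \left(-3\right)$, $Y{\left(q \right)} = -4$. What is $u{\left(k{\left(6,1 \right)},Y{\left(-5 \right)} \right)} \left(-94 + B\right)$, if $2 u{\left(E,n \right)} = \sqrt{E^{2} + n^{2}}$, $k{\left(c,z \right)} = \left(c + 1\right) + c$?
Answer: $- 44 \sqrt{185} \approx -598.46$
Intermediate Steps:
$k{\left(c,z \right)} = 1 + 2 c$ ($k{\left(c,z \right)} = \left(1 + c\right) + c = 1 + 2 c$)
$u{\left(E,n \right)} = \frac{\sqrt{E^{2} + n^{2}}}{2}$
$B = 6$
$u{\left(k{\left(6,1 \right)},Y{\left(-5 \right)} \right)} \left(-94 + B\right) = \frac{\sqrt{\left(1 + 2 \cdot 6\right)^{2} + \left(-4\right)^{2}}}{2} \left(-94 + 6\right) = \frac{\sqrt{\left(1 + 12\right)^{2} + 16}}{2} \left(-88\right) = \frac{\sqrt{13^{2} + 16}}{2} \left(-88\right) = \frac{\sqrt{169 + 16}}{2} \left(-88\right) = \frac{\sqrt{185}}{2} \left(-88\right) = - 44 \sqrt{185}$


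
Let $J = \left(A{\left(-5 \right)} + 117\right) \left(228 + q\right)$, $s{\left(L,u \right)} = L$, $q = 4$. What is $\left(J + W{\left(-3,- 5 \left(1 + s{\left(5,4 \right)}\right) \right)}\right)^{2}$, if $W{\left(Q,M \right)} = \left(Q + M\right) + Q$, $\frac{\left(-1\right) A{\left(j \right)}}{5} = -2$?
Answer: $866007184$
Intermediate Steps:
$A{\left(j \right)} = 10$ ($A{\left(j \right)} = \left(-5\right) \left(-2\right) = 10$)
$W{\left(Q,M \right)} = M + 2 Q$ ($W{\left(Q,M \right)} = \left(M + Q\right) + Q = M + 2 Q$)
$J = 29464$ ($J = \left(10 + 117\right) \left(228 + 4\right) = 127 \cdot 232 = 29464$)
$\left(J + W{\left(-3,- 5 \left(1 + s{\left(5,4 \right)}\right) \right)}\right)^{2} = \left(29464 + \left(- 5 \left(1 + 5\right) + 2 \left(-3\right)\right)\right)^{2} = \left(29464 - 36\right)^{2} = 29428^{2} = 866007184$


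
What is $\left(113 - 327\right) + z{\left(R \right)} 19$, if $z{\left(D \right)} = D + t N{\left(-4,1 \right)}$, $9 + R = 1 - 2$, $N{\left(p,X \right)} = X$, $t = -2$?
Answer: $-442$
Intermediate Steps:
$R = -10$ ($R = -9 + \left(1 - 2\right) = -9 - 1 = -10$)
$z{\left(D \right)} = -2 + D$ ($z{\left(D \right)} = D - 2 = -2 + D$)
$\left(113 - 327\right) + z{\left(R \right)} 19 = \left(113 - 327\right) + \left(-2 - 10\right) 19 = -214 - 228 = -442$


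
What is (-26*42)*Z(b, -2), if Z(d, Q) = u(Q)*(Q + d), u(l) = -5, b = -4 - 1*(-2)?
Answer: -21840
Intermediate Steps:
b = -2 (b = -4 + 2 = -2)
Z(d, Q) = -5*Q - 5*d (Z(d, Q) = -5*(Q + d) = -5*Q - 5*d)
(-26*42)*Z(b, -2) = (-26*42)*(-5*(-2) - 5*(-2)) = -1092*(10 + 10) = -1092*20 = -21840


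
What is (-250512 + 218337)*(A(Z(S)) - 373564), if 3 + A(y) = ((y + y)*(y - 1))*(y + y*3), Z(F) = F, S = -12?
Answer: 12501371025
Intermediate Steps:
A(y) = -3 + 8*y**2*(-1 + y) (A(y) = -3 + ((y + y)*(y - 1))*(y + y*3) = -3 + ((2*y)*(-1 + y))*(y + 3*y) = -3 + (2*y*(-1 + y))*(4*y) = -3 + 8*y**2*(-1 + y))
(-250512 + 218337)*(A(Z(S)) - 373564) = (-250512 + 218337)*((-3 - 8*(-12)**2 + 8*(-12)**3) - 373564) = -32175*((-3 - 8*144 + 8*(-1728)) - 373564) = -32175*((-3 - 1152 - 13824) - 373564) = -32175*(-14979 - 373564) = -32175*(-388543) = 12501371025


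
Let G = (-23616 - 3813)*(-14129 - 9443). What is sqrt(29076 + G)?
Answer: 2*sqrt(161646366) ≈ 25428.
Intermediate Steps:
G = 646556388 (G = -27429*(-23572) = 646556388)
sqrt(29076 + G) = sqrt(29076 + 646556388) = sqrt(646585464) = 2*sqrt(161646366)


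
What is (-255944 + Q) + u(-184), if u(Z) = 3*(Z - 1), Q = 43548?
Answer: -212951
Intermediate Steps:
u(Z) = -3 + 3*Z (u(Z) = 3*(-1 + Z) = -3 + 3*Z)
(-255944 + Q) + u(-184) = (-255944 + 43548) + (-3 + 3*(-184)) = -212396 + (-3 - 552) = -212396 - 555 = -212951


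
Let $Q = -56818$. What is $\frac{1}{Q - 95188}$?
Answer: $- \frac{1}{152006} \approx -6.5787 \cdot 10^{-6}$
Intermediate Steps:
$\frac{1}{Q - 95188} = \frac{1}{-56818 - 95188} = \frac{1}{-152006} = - \frac{1}{152006}$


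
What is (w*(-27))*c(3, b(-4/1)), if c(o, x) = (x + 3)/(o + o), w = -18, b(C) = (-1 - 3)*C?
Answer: 1539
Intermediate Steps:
b(C) = -4*C
c(o, x) = (3 + x)/(2*o) (c(o, x) = (3 + x)/((2*o)) = (3 + x)*(1/(2*o)) = (3 + x)/(2*o))
(w*(-27))*c(3, b(-4/1)) = (-18*(-27))*((½)*(3 - (-16)/1)/3) = 486*((½)*(⅓)*(3 - (-16))) = 486*((½)*(⅓)*(3 - 4*(-4))) = 486*((½)*(⅓)*(3 + 16)) = 486*((½)*(⅓)*19) = 486*(19/6) = 1539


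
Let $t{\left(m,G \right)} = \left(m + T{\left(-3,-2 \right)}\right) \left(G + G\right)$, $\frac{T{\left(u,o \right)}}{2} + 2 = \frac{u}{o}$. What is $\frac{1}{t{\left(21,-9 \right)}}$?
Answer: $- \frac{1}{360} \approx -0.0027778$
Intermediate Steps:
$T{\left(u,o \right)} = -4 + \frac{2 u}{o}$ ($T{\left(u,o \right)} = -4 + 2 \frac{u}{o} = -4 + \frac{2 u}{o}$)
$t{\left(m,G \right)} = 2 G \left(-1 + m\right)$ ($t{\left(m,G \right)} = \left(m - \left(4 + \frac{6}{-2}\right)\right) \left(G + G\right) = \left(m - \left(4 + 6 \left(- \frac{1}{2}\right)\right)\right) 2 G = \left(m + \left(-4 + 3\right)\right) 2 G = \left(m - 1\right) 2 G = \left(-1 + m\right) 2 G = 2 G \left(-1 + m\right)$)
$\frac{1}{t{\left(21,-9 \right)}} = \frac{1}{2 \left(-9\right) \left(-1 + 21\right)} = \frac{1}{2 \left(-9\right) 20} = \frac{1}{-360} = - \frac{1}{360}$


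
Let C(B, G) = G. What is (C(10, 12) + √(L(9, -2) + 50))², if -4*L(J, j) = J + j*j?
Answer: (24 + √187)²/4 ≈ 354.85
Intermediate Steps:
L(J, j) = -J/4 - j²/4 (L(J, j) = -(J + j*j)/4 = -(J + j²)/4 = -J/4 - j²/4)
(C(10, 12) + √(L(9, -2) + 50))² = (12 + √((-¼*9 - ¼*(-2)²) + 50))² = (12 + √((-9/4 - ¼*4) + 50))² = (12 + √((-9/4 - 1) + 50))² = (12 + √(-13/4 + 50))² = (12 + √(187/4))² = (12 + √187/2)²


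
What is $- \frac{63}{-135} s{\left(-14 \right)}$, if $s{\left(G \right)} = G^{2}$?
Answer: $\frac{1372}{15} \approx 91.467$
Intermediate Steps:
$- \frac{63}{-135} s{\left(-14 \right)} = - \frac{63}{-135} \left(-14\right)^{2} = \left(-63\right) \left(- \frac{1}{135}\right) 196 = \frac{7}{15} \cdot 196 = \frac{1372}{15}$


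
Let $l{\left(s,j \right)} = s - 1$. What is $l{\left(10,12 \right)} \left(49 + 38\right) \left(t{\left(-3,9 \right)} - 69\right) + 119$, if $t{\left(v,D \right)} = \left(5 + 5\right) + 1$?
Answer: $-45295$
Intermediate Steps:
$l{\left(s,j \right)} = -1 + s$
$t{\left(v,D \right)} = 11$ ($t{\left(v,D \right)} = 10 + 1 = 11$)
$l{\left(10,12 \right)} \left(49 + 38\right) \left(t{\left(-3,9 \right)} - 69\right) + 119 = \left(-1 + 10\right) \left(49 + 38\right) \left(11 - 69\right) + 119 = 9 \cdot 87 \left(-58\right) + 119 = 9 \left(-5046\right) + 119 = -45414 + 119 = -45295$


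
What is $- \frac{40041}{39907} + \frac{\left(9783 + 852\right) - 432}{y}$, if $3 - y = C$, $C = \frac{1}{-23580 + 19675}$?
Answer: $\frac{1589534107149}{467550412} \approx 3399.7$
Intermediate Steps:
$C = - \frac{1}{3905}$ ($C = \frac{1}{-3905} = - \frac{1}{3905} \approx -0.00025608$)
$y = \frac{11716}{3905}$ ($y = 3 - - \frac{1}{3905} = 3 + \frac{1}{3905} = \frac{11716}{3905} \approx 3.0003$)
$- \frac{40041}{39907} + \frac{\left(9783 + 852\right) - 432}{y} = - \frac{40041}{39907} + \frac{\left(9783 + 852\right) - 432}{\frac{11716}{3905}} = \left(-40041\right) \frac{1}{39907} + \left(10635 - 432\right) \frac{3905}{11716} = - \frac{40041}{39907} + 10203 \cdot \frac{3905}{11716} = - \frac{40041}{39907} + \frac{39842715}{11716} = \frac{1589534107149}{467550412}$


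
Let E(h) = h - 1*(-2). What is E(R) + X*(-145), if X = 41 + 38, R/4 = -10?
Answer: -11493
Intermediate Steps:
R = -40 (R = 4*(-10) = -40)
E(h) = 2 + h (E(h) = h + 2 = 2 + h)
X = 79
E(R) + X*(-145) = (2 - 40) + 79*(-145) = -38 - 11455 = -11493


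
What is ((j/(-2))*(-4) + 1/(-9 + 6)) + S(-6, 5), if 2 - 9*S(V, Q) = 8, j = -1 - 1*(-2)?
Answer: 1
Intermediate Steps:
j = 1 (j = -1 + 2 = 1)
S(V, Q) = -⅔ (S(V, Q) = 2/9 - ⅑*8 = 2/9 - 8/9 = -⅔)
((j/(-2))*(-4) + 1/(-9 + 6)) + S(-6, 5) = ((1/(-2))*(-4) + 1/(-9 + 6)) - ⅔ = ((1*(-½))*(-4) + 1/(-3)) - ⅔ = (-½*(-4) - ⅓) - ⅔ = (2 - ⅓) - ⅔ = 5/3 - ⅔ = 1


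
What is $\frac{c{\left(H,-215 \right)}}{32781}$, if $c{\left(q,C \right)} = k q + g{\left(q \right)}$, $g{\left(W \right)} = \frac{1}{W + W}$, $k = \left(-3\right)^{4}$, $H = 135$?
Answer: $\frac{2952451}{8850870} \approx 0.33358$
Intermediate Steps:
$k = 81$
$g{\left(W \right)} = \frac{1}{2 W}$
$c{\left(q,C \right)} = \frac{1}{2 q} + 81 q$ ($c{\left(q,C \right)} = 81 q + \frac{1}{2 q} = \frac{1}{2 q} + 81 q$)
$\frac{c{\left(H,-215 \right)}}{32781} = \frac{\frac{1}{2 \cdot 135} + 81 \cdot 135}{32781} = \left(\frac{1}{2} \cdot \frac{1}{135} + 10935\right) \frac{1}{32781} = \left(\frac{1}{270} + 10935\right) \frac{1}{32781} = \frac{2952451}{270} \cdot \frac{1}{32781} = \frac{2952451}{8850870}$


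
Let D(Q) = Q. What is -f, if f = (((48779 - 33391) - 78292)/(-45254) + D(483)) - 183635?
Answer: 4144148852/22627 ≈ 1.8315e+5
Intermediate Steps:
f = -4144148852/22627 (f = (((48779 - 33391) - 78292)/(-45254) + 483) - 183635 = ((15388 - 78292)*(-1/45254) + 483) - 183635 = (-62904*(-1/45254) + 483) - 183635 = (31452/22627 + 483) - 183635 = 10960293/22627 - 183635 = -4144148852/22627 ≈ -1.8315e+5)
-f = -1*(-4144148852/22627) = 4144148852/22627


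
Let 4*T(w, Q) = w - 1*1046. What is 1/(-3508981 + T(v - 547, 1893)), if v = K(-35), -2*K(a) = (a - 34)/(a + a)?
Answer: -560/1965252449 ≈ -2.8495e-7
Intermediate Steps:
K(a) = -(-34 + a)/(4*a) (K(a) = -(a - 34)/(2*(a + a)) = -(-34 + a)/(2*(2*a)) = -(-34 + a)*1/(2*a)/2 = -(-34 + a)/(4*a))
v = -69/140 (v = (¼)*(34 - 1*(-35))/(-35) = (¼)*(-1/35)*(34 + 35) = (¼)*(-1/35)*69 = -69/140 ≈ -0.49286)
T(w, Q) = -523/2 + w/4 (T(w, Q) = (w - 1*1046)/4 = (w - 1046)/4 = (-1046 + w)/4 = -523/2 + w/4)
1/(-3508981 + T(v - 547, 1893)) = 1/(-3508981 + (-523/2 + (-69/140 - 547)/4)) = 1/(-3508981 + (-523/2 + (¼)*(-76649/140))) = 1/(-3508981 + (-523/2 - 76649/560)) = 1/(-3508981 - 223089/560) = 1/(-1965252449/560) = -560/1965252449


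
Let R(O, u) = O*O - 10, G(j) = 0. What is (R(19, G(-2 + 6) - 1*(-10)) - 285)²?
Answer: 4356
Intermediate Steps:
R(O, u) = -10 + O² (R(O, u) = O² - 10 = -10 + O²)
(R(19, G(-2 + 6) - 1*(-10)) - 285)² = ((-10 + 19²) - 285)² = ((-10 + 361) - 285)² = (351 - 285)² = 66² = 4356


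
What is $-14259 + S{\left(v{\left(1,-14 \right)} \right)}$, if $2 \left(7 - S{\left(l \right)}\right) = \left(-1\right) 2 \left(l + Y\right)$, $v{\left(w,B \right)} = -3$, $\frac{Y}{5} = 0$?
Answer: $-14255$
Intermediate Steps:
$Y = 0$ ($Y = 5 \cdot 0 = 0$)
$S{\left(l \right)} = 7 + l$ ($S{\left(l \right)} = 7 - \frac{\left(-1\right) 2 \left(l + 0\right)}{2} = 7 - \frac{\left(-2\right) l}{2} = 7 + l$)
$-14259 + S{\left(v{\left(1,-14 \right)} \right)} = -14259 + \left(7 - 3\right) = -14259 + 4 = -14255$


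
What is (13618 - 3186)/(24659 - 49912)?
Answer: -10432/25253 ≈ -0.41310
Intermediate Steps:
(13618 - 3186)/(24659 - 49912) = 10432/(-25253) = 10432*(-1/25253) = -10432/25253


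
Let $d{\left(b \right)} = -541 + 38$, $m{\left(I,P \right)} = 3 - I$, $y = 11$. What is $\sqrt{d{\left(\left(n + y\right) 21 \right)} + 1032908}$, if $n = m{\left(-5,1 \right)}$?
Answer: $\sqrt{1032405} \approx 1016.1$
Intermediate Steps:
$n = 8$ ($n = 3 - -5 = 3 + 5 = 8$)
$d{\left(b \right)} = -503$
$\sqrt{d{\left(\left(n + y\right) 21 \right)} + 1032908} = \sqrt{-503 + 1032908} = \sqrt{1032405}$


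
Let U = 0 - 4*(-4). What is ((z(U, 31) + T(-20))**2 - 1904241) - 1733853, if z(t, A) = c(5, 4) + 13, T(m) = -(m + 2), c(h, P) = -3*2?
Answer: -3637469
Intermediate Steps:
U = 16 (U = 0 + 16 = 16)
c(h, P) = -6
T(m) = -2 - m (T(m) = -(2 + m) = -2 - m)
z(t, A) = 7 (z(t, A) = -6 + 13 = 7)
((z(U, 31) + T(-20))**2 - 1904241) - 1733853 = ((7 + (-2 - 1*(-20)))**2 - 1904241) - 1733853 = ((7 + (-2 + 20))**2 - 1904241) - 1733853 = ((7 + 18)**2 - 1904241) - 1733853 = (25**2 - 1904241) - 1733853 = (625 - 1904241) - 1733853 = -1903616 - 1733853 = -3637469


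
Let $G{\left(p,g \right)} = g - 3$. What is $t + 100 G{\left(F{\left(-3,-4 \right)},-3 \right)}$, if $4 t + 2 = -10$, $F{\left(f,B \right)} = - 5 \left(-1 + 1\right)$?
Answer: $-603$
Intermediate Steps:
$F{\left(f,B \right)} = 0$ ($F{\left(f,B \right)} = \left(-5\right) 0 = 0$)
$t = -3$ ($t = - \frac{1}{2} + \frac{1}{4} \left(-10\right) = - \frac{1}{2} - \frac{5}{2} = -3$)
$G{\left(p,g \right)} = -3 + g$
$t + 100 G{\left(F{\left(-3,-4 \right)},-3 \right)} = -3 + 100 \left(-3 - 3\right) = -3 + 100 \left(-6\right) = -3 - 600 = -603$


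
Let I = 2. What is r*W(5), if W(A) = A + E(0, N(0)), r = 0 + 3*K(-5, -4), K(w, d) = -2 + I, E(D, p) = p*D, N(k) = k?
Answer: 0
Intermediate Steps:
E(D, p) = D*p
K(w, d) = 0 (K(w, d) = -2 + 2 = 0)
r = 0 (r = 0 + 3*0 = 0 + 0 = 0)
W(A) = A (W(A) = A + 0*0 = A + 0 = A)
r*W(5) = 0*5 = 0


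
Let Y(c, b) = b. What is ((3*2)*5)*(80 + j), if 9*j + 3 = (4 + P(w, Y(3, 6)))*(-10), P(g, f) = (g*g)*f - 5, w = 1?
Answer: 6670/3 ≈ 2223.3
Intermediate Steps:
P(g, f) = -5 + f*g² (P(g, f) = g²*f - 5 = f*g² - 5 = -5 + f*g²)
j = -53/9 (j = -⅓ + ((4 + (-5 + 6*1²))*(-10))/9 = -⅓ + ((4 + (-5 + 6*1))*(-10))/9 = -⅓ + ((4 + (-5 + 6))*(-10))/9 = -⅓ + ((4 + 1)*(-10))/9 = -⅓ + (5*(-10))/9 = -⅓ + (⅑)*(-50) = -⅓ - 50/9 = -53/9 ≈ -5.8889)
((3*2)*5)*(80 + j) = ((3*2)*5)*(80 - 53/9) = (6*5)*(667/9) = 30*(667/9) = 6670/3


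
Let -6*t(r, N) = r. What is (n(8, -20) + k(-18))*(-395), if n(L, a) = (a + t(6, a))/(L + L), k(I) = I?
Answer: 122055/16 ≈ 7628.4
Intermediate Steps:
t(r, N) = -r/6
n(L, a) = (-1 + a)/(2*L) (n(L, a) = (a - ⅙*6)/(L + L) = (a - 1)/((2*L)) = (-1 + a)*(1/(2*L)) = (-1 + a)/(2*L))
(n(8, -20) + k(-18))*(-395) = ((½)*(-1 - 20)/8 - 18)*(-395) = ((½)*(⅛)*(-21) - 18)*(-395) = (-21/16 - 18)*(-395) = -309/16*(-395) = 122055/16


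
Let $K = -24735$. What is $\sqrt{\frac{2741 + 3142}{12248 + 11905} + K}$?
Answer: $\frac{2 i \sqrt{400818076931}}{8051} \approx 157.27 i$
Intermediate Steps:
$\sqrt{\frac{2741 + 3142}{12248 + 11905} + K} = \sqrt{\frac{2741 + 3142}{12248 + 11905} - 24735} = \sqrt{\frac{5883}{24153} - 24735} = \sqrt{5883 \cdot \frac{1}{24153} - 24735} = \sqrt{\frac{1961}{8051} - 24735} = \sqrt{- \frac{199139524}{8051}} = \frac{2 i \sqrt{400818076931}}{8051}$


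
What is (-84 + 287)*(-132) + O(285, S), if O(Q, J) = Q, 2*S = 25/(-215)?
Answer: -26511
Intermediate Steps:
S = -5/86 (S = (25/(-215))/2 = (25*(-1/215))/2 = (½)*(-5/43) = -5/86 ≈ -0.058140)
(-84 + 287)*(-132) + O(285, S) = (-84 + 287)*(-132) + 285 = 203*(-132) + 285 = -26796 + 285 = -26511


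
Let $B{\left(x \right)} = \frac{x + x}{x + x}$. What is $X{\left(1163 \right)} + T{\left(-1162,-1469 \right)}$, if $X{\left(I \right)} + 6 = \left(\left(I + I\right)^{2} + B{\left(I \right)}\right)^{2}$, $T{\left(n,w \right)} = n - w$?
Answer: $29271097217030$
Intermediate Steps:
$B{\left(x \right)} = 1$ ($B{\left(x \right)} = \frac{2 x}{2 x} = 2 x \frac{1}{2 x} = 1$)
$X{\left(I \right)} = -6 + \left(1 + 4 I^{2}\right)^{2}$ ($X{\left(I \right)} = -6 + \left(\left(I + I\right)^{2} + 1\right)^{2} = -6 + \left(\left(2 I\right)^{2} + 1\right)^{2} = -6 + \left(4 I^{2} + 1\right)^{2} = -6 + \left(1 + 4 I^{2}\right)^{2}$)
$X{\left(1163 \right)} + T{\left(-1162,-1469 \right)} = \left(-6 + \left(1 + 4 \cdot 1163^{2}\right)^{2}\right) - -307 = \left(-6 + \left(1 + 4 \cdot 1352569\right)^{2}\right) + \left(-1162 + 1469\right) = \left(-6 + \left(1 + 5410276\right)^{2}\right) + 307 = \left(-6 + 5410277^{2}\right) + 307 = \left(-6 + 29271097216729\right) + 307 = 29271097216723 + 307 = 29271097217030$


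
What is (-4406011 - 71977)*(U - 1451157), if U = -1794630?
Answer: 14534595236556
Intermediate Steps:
(-4406011 - 71977)*(U - 1451157) = (-4406011 - 71977)*(-1794630 - 1451157) = -4477988*(-3245787) = 14534595236556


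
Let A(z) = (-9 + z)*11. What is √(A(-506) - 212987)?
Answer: 2*I*√54663 ≈ 467.6*I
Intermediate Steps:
A(z) = -99 + 11*z
√(A(-506) - 212987) = √((-99 + 11*(-506)) - 212987) = √((-99 - 5566) - 212987) = √(-5665 - 212987) = √(-218652) = 2*I*√54663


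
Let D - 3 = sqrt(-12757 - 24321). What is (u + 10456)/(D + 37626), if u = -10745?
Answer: -10874781/1415978719 + 289*I*sqrt(37078)/1415978719 ≈ -0.00768 + 3.9301e-5*I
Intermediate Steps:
D = 3 + I*sqrt(37078) (D = 3 + sqrt(-12757 - 24321) = 3 + sqrt(-37078) = 3 + I*sqrt(37078) ≈ 3.0 + 192.56*I)
(u + 10456)/(D + 37626) = (-10745 + 10456)/((3 + I*sqrt(37078)) + 37626) = -289/(37629 + I*sqrt(37078))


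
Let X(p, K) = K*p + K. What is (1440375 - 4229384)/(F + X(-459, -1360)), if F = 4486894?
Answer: -2789009/5109774 ≈ -0.54582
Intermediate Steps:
X(p, K) = K + K*p
(1440375 - 4229384)/(F + X(-459, -1360)) = (1440375 - 4229384)/(4486894 - 1360*(1 - 459)) = -2789009/(4486894 - 1360*(-458)) = -2789009/(4486894 + 622880) = -2789009/5109774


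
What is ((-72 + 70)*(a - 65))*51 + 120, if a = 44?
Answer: 2262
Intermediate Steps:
((-72 + 70)*(a - 65))*51 + 120 = ((-72 + 70)*(44 - 65))*51 + 120 = -2*(-21)*51 + 120 = 42*51 + 120 = 2142 + 120 = 2262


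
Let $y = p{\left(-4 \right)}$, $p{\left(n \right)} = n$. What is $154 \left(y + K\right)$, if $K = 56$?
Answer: $8008$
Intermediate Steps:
$y = -4$
$154 \left(y + K\right) = 154 \left(-4 + 56\right) = 154 \cdot 52 = 8008$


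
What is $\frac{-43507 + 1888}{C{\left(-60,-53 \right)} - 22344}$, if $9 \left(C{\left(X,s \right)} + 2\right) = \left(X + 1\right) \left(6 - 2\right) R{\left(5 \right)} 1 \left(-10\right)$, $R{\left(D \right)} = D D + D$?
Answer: $\frac{124857}{43438} \approx 2.8744$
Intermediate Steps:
$R{\left(D \right)} = D + D^{2}$ ($R{\left(D \right)} = D^{2} + D = D + D^{2}$)
$C{\left(X,s \right)} = - \frac{406}{3} - \frac{400 X}{3}$ ($C{\left(X,s \right)} = -2 + \frac{\left(X + 1\right) \left(6 - 2\right) 5 \left(1 + 5\right) 1 \left(-10\right)}{9} = -2 + \frac{\left(1 + X\right) 4 \cdot 5 \cdot 6 \cdot 1 \left(-10\right)}{9} = -2 + \frac{\left(4 + 4 X\right) 30 \cdot 1 \left(-10\right)}{9} = -2 + \frac{\left(120 + 120 X\right) 1 \left(-10\right)}{9} = -2 + \frac{\left(120 + 120 X\right) \left(-10\right)}{9} = -2 + \frac{-1200 - 1200 X}{9} = -2 - \left(\frac{400}{3} + \frac{400 X}{3}\right) = - \frac{406}{3} - \frac{400 X}{3}$)
$\frac{-43507 + 1888}{C{\left(-60,-53 \right)} - 22344} = \frac{-43507 + 1888}{\left(- \frac{406}{3} - -8000\right) - 22344} = - \frac{41619}{\left(- \frac{406}{3} + 8000\right) - 22344} = - \frac{41619}{\frac{23594}{3} - 22344} = - \frac{41619}{- \frac{43438}{3}} = \left(-41619\right) \left(- \frac{3}{43438}\right) = \frac{124857}{43438}$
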